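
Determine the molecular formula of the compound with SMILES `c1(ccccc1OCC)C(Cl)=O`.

C9H9ClO2

Heavy atoms from the SMILES: 9 C, 1 Cl, 2 O.
Implicit hydrogens by atom environment:
  4 × C (aromatic): 1 H each → 4
  2 × C (aromatic): no H
  2 × O: no H
  1 × C: 3 H
  1 × C: 2 H
  1 × C: no H
  1 × Cl: no H
  Total hydrogens = 9.
Molecular formula: C9H9ClO2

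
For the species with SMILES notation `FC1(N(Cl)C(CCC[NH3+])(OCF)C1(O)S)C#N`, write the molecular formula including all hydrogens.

Heavy atoms from the SMILES: 8 C, 1 Cl, 2 F, 3 N, 2 O, 1 S.
Implicit hydrogens by atom environment:
  4 × C: 2 H each → 8
  4 × C: no H
  2 × F: no H
  2 × N: no H
  1 × Cl: no H
  1 × N (charge +1): 3 H
  1 × O: 1 H
  1 × O: no H
  1 × S: 1 H
  Total hydrogens = 13.
Net charge +1.
Molecular formula: C8H13ClF2N3O2S+

C8H13ClF2N3O2S+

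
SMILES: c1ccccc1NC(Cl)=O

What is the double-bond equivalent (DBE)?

Molecular formula from the SMILES: C7H6ClNO.
DoU = (2C + 2 + N − H − X)/2 = (2·7 + 2 + 1 − 6 − 1)/2 = 10/2 = 5.
(Structurally: 1 ring(s) + 4 π bond(s) = 5.)

5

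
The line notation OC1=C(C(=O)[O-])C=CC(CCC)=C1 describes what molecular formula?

C10H11O3-

Heavy atoms from the SMILES: 10 C, 3 O.
Implicit hydrogens by atom environment:
  3 × C (aromatic): 1 H each → 3
  3 × C (aromatic): no H
  2 × C: 2 H each → 4
  1 × C: 3 H
  1 × C: no H
  1 × O: 1 H
  1 × O: no H
  1 × O (charge -1): no H
  Total hydrogens = 11.
Net charge -1.
Molecular formula: C10H11O3-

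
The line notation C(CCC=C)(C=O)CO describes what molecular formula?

C7H12O2

Heavy atoms from the SMILES: 7 C, 2 O.
Implicit hydrogens by atom environment:
  4 × C: 2 H each → 8
  3 × C: 1 H each → 3
  1 × O: 1 H
  1 × O: no H
  Total hydrogens = 12.
Molecular formula: C7H12O2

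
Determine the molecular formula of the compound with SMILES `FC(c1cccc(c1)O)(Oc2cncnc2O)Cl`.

Heavy atoms from the SMILES: 11 C, 1 Cl, 1 F, 2 N, 3 O.
Implicit hydrogens by atom environment:
  6 × C (aromatic): 1 H each → 6
  4 × C (aromatic): no H
  2 × N (aromatic): no H
  2 × O: 1 H each → 2
  1 × C: no H
  1 × Cl: no H
  1 × F: no H
  1 × O: no H
  Total hydrogens = 8.
Molecular formula: C11H8ClFN2O3

C11H8ClFN2O3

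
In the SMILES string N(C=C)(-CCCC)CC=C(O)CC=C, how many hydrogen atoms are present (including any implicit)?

Hydrogens are implicit in SMILES; fill each atom to its normal valence:
  7 × C: 2 H each → 14
  3 × C: 1 H each → 3
  1 × C: 3 H
  1 × C: no H
  1 × N: no H
  1 × O: 1 H
  Total hydrogens = 21.

21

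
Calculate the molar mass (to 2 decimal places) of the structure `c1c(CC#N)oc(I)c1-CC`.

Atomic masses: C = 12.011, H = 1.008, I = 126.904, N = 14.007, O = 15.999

261.06

Molecular formula: C8H8INO.
M = 8×12.011 + 8×1.008 + 1×126.904 + 1×14.007 + 1×15.999 = 261.06 g/mol.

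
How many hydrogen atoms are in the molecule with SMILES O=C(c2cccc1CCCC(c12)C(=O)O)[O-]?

Hydrogens are implicit in SMILES; fill each atom to its normal valence:
  3 × C: 2 H each → 6
  3 × C (aromatic): 1 H each → 3
  3 × C (aromatic): no H
  2 × C: no H
  2 × O: no H
  1 × C: 1 H
  1 × O: 1 H
  1 × O (charge -1): no H
  Total hydrogens = 11.

11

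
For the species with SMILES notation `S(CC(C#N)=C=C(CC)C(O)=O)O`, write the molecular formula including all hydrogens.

C8H9NO3S

Heavy atoms from the SMILES: 8 C, 1 N, 3 O, 1 S.
Implicit hydrogens by atom environment:
  5 × C: no H
  2 × C: 2 H each → 4
  2 × O: 1 H each → 2
  1 × C: 3 H
  1 × N: no H
  1 × O: no H
  1 × S: no H
  Total hydrogens = 9.
Molecular formula: C8H9NO3S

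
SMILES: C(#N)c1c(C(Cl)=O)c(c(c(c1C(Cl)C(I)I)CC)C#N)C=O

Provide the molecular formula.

Heavy atoms from the SMILES: 14 C, 2 Cl, 2 I, 2 N, 2 O.
Implicit hydrogens by atom environment:
  6 × C (aromatic): no H
  3 × C: 1 H each → 3
  3 × C: no H
  2 × Cl: no H
  2 × I: no H
  2 × N: no H
  2 × O: no H
  1 × C: 3 H
  1 × C: 2 H
  Total hydrogens = 8.
Molecular formula: C14H8Cl2I2N2O2

C14H8Cl2I2N2O2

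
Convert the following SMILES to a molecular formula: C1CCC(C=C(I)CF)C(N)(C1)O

Heavy atoms from the SMILES: 9 C, 1 F, 1 I, 1 N, 1 O.
Implicit hydrogens by atom environment:
  5 × C: 2 H each → 10
  2 × C: 1 H each → 2
  2 × C: no H
  1 × F: no H
  1 × I: no H
  1 × N: 2 H
  1 × O: 1 H
  Total hydrogens = 15.
Molecular formula: C9H15FINO

C9H15FINO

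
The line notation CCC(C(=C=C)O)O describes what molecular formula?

C6H10O2

Heavy atoms from the SMILES: 6 C, 2 O.
Implicit hydrogens by atom environment:
  2 × C: 2 H each → 4
  2 × C: no H
  2 × O: 1 H each → 2
  1 × C: 3 H
  1 × C: 1 H
  Total hydrogens = 10.
Molecular formula: C6H10O2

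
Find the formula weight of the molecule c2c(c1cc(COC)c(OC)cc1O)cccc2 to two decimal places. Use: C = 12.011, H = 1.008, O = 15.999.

244.29

Molecular formula: C15H16O3.
M = 15×12.011 + 16×1.008 + 3×15.999 = 244.29 g/mol.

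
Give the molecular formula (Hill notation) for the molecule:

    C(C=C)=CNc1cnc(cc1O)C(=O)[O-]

Heavy atoms from the SMILES: 10 C, 2 N, 3 O.
Implicit hydrogens by atom environment:
  3 × C: 1 H each → 3
  3 × C (aromatic): no H
  2 × C (aromatic): 1 H each → 2
  1 × C: 2 H
  1 × C: no H
  1 × N: 1 H
  1 × N (aromatic): no H
  1 × O: 1 H
  1 × O: no H
  1 × O (charge -1): no H
  Total hydrogens = 9.
Net charge -1.
Molecular formula: C10H9N2O3-

C10H9N2O3-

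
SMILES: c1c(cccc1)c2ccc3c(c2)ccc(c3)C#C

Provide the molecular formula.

Heavy atoms from the SMILES: 18 C.
Implicit hydrogens by atom environment:
  11 × C (aromatic): 1 H each → 11
  5 × C (aromatic): no H
  1 × C: 1 H
  1 × C: no H
  Total hydrogens = 12.
Molecular formula: C18H12

C18H12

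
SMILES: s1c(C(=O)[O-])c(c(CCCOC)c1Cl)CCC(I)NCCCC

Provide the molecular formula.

Heavy atoms from the SMILES: 16 C, 1 Cl, 1 I, 1 N, 3 O, 1 S.
Implicit hydrogens by atom environment:
  8 × C: 2 H each → 16
  4 × C (aromatic): no H
  2 × C: 3 H each → 6
  2 × O: no H
  1 × C: 1 H
  1 × C: no H
  1 × Cl: no H
  1 × I: no H
  1 × N: 1 H
  1 × O (charge -1): no H
  1 × S (aromatic): no H
  Total hydrogens = 24.
Net charge -1.
Molecular formula: C16H24ClINO3S-

C16H24ClINO3S-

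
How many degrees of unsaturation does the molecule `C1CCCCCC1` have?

Molecular formula from the SMILES: C7H14.
DoU = (2C + 2 + N − H − X)/2 = (2·7 + 2 + 0 − 14 − 0)/2 = 2/2 = 1.
(Structurally: 1 ring(s) + 0 π bond(s) = 1.)

1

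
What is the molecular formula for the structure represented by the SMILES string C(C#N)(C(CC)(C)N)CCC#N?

Heavy atoms from the SMILES: 9 C, 3 N.
Implicit hydrogens by atom environment:
  3 × C: 2 H each → 6
  3 × C: no H
  2 × C: 3 H each → 6
  2 × N: no H
  1 × C: 1 H
  1 × N: 2 H
  Total hydrogens = 15.
Molecular formula: C9H15N3

C9H15N3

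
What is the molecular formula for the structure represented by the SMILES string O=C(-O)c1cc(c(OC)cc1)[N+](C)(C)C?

Heavy atoms from the SMILES: 11 C, 1 N, 3 O.
Implicit hydrogens by atom environment:
  4 × C: 3 H each → 12
  3 × C (aromatic): 1 H each → 3
  3 × C (aromatic): no H
  2 × O: no H
  1 × C: no H
  1 × N (charge +1): no H
  1 × O: 1 H
  Total hydrogens = 16.
Net charge +1.
Molecular formula: C11H16NO3+

C11H16NO3+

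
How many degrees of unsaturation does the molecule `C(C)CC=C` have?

Molecular formula from the SMILES: C5H10.
DoU = (2C + 2 + N − H − X)/2 = (2·5 + 2 + 0 − 10 − 0)/2 = 2/2 = 1.
(Structurally: 0 ring(s) + 1 π bond(s) = 1.)

1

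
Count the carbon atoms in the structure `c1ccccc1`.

The symbol for carbon appears 6 times in the SMILES. Lowercase c denotes aromatic carbon and counts toward C.

6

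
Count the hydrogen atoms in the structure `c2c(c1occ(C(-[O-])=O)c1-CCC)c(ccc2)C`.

15

Hydrogens are implicit in SMILES; fill each atom to its normal valence:
  5 × C (aromatic): 1 H each → 5
  5 × C (aromatic): no H
  2 × C: 3 H each → 6
  2 × C: 2 H each → 4
  1 × C: no H
  1 × O (aromatic): no H
  1 × O: no H
  1 × O (charge -1): no H
  Total hydrogens = 15.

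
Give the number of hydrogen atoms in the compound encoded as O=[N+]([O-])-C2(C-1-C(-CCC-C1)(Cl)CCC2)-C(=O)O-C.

Hydrogens are implicit in SMILES; fill each atom to its normal valence:
  7 × C: 2 H each → 14
  3 × C: no H
  3 × O: no H
  1 × C: 3 H
  1 × C: 1 H
  1 × Cl: no H
  1 × N (charge +1): no H
  1 × O (charge -1): no H
  Total hydrogens = 18.

18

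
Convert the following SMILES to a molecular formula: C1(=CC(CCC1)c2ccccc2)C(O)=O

C13H14O2

Heavy atoms from the SMILES: 13 C, 2 O.
Implicit hydrogens by atom environment:
  5 × C (aromatic): 1 H each → 5
  3 × C: 2 H each → 6
  2 × C: 1 H each → 2
  2 × C: no H
  1 × C (aromatic): no H
  1 × O: 1 H
  1 × O: no H
  Total hydrogens = 14.
Molecular formula: C13H14O2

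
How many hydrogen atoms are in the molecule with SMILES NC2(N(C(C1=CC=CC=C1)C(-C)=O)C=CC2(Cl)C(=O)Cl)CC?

Hydrogens are implicit in SMILES; fill each atom to its normal valence:
  5 × C (aromatic): 1 H each → 5
  4 × C: no H
  3 × C: 1 H each → 3
  2 × C: 3 H each → 6
  2 × Cl: no H
  2 × O: no H
  1 × C: 2 H
  1 × C (aromatic): no H
  1 × N: 2 H
  1 × N: no H
  Total hydrogens = 18.

18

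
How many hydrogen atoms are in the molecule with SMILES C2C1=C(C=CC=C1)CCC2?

12

Hydrogens are implicit in SMILES; fill each atom to its normal valence:
  4 × C: 2 H each → 8
  4 × C (aromatic): 1 H each → 4
  2 × C (aromatic): no H
  Total hydrogens = 12.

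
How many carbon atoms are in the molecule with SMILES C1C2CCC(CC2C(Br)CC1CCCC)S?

14

The symbol for carbon appears 14 times in the SMILES.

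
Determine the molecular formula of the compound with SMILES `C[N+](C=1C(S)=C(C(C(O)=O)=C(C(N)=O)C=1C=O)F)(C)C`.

C12H14FN2O4S+

Heavy atoms from the SMILES: 12 C, 1 F, 2 N, 4 O, 1 S.
Implicit hydrogens by atom environment:
  6 × C (aromatic): no H
  3 × C: 3 H each → 9
  3 × O: no H
  2 × C: no H
  1 × C: 1 H
  1 × F: no H
  1 × N: 2 H
  1 × N (charge +1): no H
  1 × O: 1 H
  1 × S: 1 H
  Total hydrogens = 14.
Net charge +1.
Molecular formula: C12H14FN2O4S+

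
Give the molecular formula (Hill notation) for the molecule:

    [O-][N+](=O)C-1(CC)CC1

C5H9NO2

Heavy atoms from the SMILES: 5 C, 1 N, 2 O.
Implicit hydrogens by atom environment:
  3 × C: 2 H each → 6
  1 × C: 3 H
  1 × C: no H
  1 × N (charge +1): no H
  1 × O: no H
  1 × O (charge -1): no H
  Total hydrogens = 9.
Molecular formula: C5H9NO2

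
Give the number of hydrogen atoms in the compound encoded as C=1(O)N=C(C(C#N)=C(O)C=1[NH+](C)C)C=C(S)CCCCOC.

22

Hydrogens are implicit in SMILES; fill each atom to its normal valence:
  5 × C (aromatic): no H
  4 × C: 2 H each → 8
  3 × C: 3 H each → 9
  2 × C: no H
  2 × O: 1 H each → 2
  1 × C: 1 H
  1 × N (charge +1): 1 H
  1 × N (aromatic): no H
  1 × N: no H
  1 × O: no H
  1 × S: 1 H
  Total hydrogens = 22.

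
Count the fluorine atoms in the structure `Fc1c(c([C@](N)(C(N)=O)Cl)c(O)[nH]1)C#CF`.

The symbol for fluorine appears 2 times in the SMILES.

2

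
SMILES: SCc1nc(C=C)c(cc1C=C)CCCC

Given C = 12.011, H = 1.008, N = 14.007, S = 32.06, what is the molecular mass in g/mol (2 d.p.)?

Molecular formula: C14H19NS.
M = 14×12.011 + 19×1.008 + 1×14.007 + 1×32.06 = 233.37 g/mol.

233.37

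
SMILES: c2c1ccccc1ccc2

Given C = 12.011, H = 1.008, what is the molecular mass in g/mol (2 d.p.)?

Molecular formula: C10H8.
M = 10×12.011 + 8×1.008 = 128.17 g/mol.

128.17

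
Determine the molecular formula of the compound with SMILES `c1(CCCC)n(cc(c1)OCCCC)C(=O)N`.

C13H22N2O2

Heavy atoms from the SMILES: 13 C, 2 N, 2 O.
Implicit hydrogens by atom environment:
  6 × C: 2 H each → 12
  2 × C: 3 H each → 6
  2 × C (aromatic): 1 H each → 2
  2 × C (aromatic): no H
  2 × O: no H
  1 × C: no H
  1 × N: 2 H
  1 × N (aromatic): no H
  Total hydrogens = 22.
Molecular formula: C13H22N2O2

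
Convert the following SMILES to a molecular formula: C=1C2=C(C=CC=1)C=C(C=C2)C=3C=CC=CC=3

Heavy atoms from the SMILES: 16 C.
Implicit hydrogens by atom environment:
  12 × C (aromatic): 1 H each → 12
  4 × C (aromatic): no H
  Total hydrogens = 12.
Molecular formula: C16H12

C16H12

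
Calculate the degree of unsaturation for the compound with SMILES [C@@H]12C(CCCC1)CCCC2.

2

Molecular formula from the SMILES: C10H18.
DoU = (2C + 2 + N − H − X)/2 = (2·10 + 2 + 0 − 18 − 0)/2 = 4/2 = 2.
(Structurally: 2 ring(s) + 0 π bond(s) = 2.)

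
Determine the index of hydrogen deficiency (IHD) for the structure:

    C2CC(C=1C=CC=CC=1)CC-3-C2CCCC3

6

Molecular formula from the SMILES: C16H22.
DoU = (2C + 2 + N − H − X)/2 = (2·16 + 2 + 0 − 22 − 0)/2 = 12/2 = 6.
(Structurally: 3 ring(s) + 3 π bond(s) = 6.)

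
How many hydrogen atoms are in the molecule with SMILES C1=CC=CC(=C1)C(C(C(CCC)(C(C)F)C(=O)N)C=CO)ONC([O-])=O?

Hydrogens are implicit in SMILES; fill each atom to its normal valence:
  5 × C: 1 H each → 5
  5 × C (aromatic): 1 H each → 5
  3 × C: no H
  3 × O: no H
  2 × C: 3 H each → 6
  2 × C: 2 H each → 4
  1 × C (aromatic): no H
  1 × F: no H
  1 × N: 2 H
  1 × N: 1 H
  1 × O: 1 H
  1 × O (charge -1): no H
  Total hydrogens = 24.

24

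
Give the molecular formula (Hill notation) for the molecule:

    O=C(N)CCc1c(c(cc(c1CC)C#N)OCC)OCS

Heavy atoms from the SMILES: 15 C, 2 N, 3 O, 1 S.
Implicit hydrogens by atom environment:
  5 × C: 2 H each → 10
  5 × C (aromatic): no H
  3 × O: no H
  2 × C: 3 H each → 6
  2 × C: no H
  1 × C (aromatic): 1 H
  1 × N: 2 H
  1 × N: no H
  1 × S: 1 H
  Total hydrogens = 20.
Molecular formula: C15H20N2O3S

C15H20N2O3S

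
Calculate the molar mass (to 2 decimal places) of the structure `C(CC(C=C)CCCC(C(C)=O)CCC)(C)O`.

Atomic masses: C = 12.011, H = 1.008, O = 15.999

240.39

Molecular formula: C15H28O2.
M = 15×12.011 + 28×1.008 + 2×15.999 = 240.39 g/mol.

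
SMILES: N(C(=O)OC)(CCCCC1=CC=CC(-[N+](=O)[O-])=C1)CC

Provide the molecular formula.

Heavy atoms from the SMILES: 14 C, 2 N, 4 O.
Implicit hydrogens by atom environment:
  5 × C: 2 H each → 10
  4 × C (aromatic): 1 H each → 4
  3 × O: no H
  2 × C: 3 H each → 6
  2 × C (aromatic): no H
  1 × C: no H
  1 × N (charge +1): no H
  1 × N: no H
  1 × O (charge -1): no H
  Total hydrogens = 20.
Molecular formula: C14H20N2O4

C14H20N2O4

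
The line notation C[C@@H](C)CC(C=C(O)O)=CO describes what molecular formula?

Heavy atoms from the SMILES: 8 C, 3 O.
Implicit hydrogens by atom environment:
  3 × C: 1 H each → 3
  3 × O: 1 H each → 3
  2 × C: 3 H each → 6
  2 × C: no H
  1 × C: 2 H
  Total hydrogens = 14.
Molecular formula: C8H14O3

C8H14O3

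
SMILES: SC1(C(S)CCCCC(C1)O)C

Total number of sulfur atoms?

The symbol for sulfur appears 2 times in the SMILES.

2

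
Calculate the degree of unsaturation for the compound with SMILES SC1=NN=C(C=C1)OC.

Molecular formula from the SMILES: C5H6N2OS.
DoU = (2C + 2 + N − H − X)/2 = (2·5 + 2 + 2 − 6 − 0)/2 = 8/2 = 4.
(Structurally: 1 ring(s) + 3 π bond(s) = 4.)

4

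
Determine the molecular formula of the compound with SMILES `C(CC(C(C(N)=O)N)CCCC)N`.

C9H21N3O

Heavy atoms from the SMILES: 9 C, 3 N, 1 O.
Implicit hydrogens by atom environment:
  5 × C: 2 H each → 10
  3 × N: 2 H each → 6
  2 × C: 1 H each → 2
  1 × C: 3 H
  1 × C: no H
  1 × O: no H
  Total hydrogens = 21.
Molecular formula: C9H21N3O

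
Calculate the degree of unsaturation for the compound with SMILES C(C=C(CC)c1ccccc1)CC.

5

Molecular formula from the SMILES: C13H18.
DoU = (2C + 2 + N − H − X)/2 = (2·13 + 2 + 0 − 18 − 0)/2 = 10/2 = 5.
(Structurally: 1 ring(s) + 4 π bond(s) = 5.)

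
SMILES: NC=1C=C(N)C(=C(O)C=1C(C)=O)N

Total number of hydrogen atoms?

Hydrogens are implicit in SMILES; fill each atom to its normal valence:
  5 × C (aromatic): no H
  3 × N: 2 H each → 6
  1 × C: 3 H
  1 × C (aromatic): 1 H
  1 × C: no H
  1 × O: 1 H
  1 × O: no H
  Total hydrogens = 11.

11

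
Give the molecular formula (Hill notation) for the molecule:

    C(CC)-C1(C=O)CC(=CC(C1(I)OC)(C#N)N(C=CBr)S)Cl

Heavy atoms from the SMILES: 1 Br, 14 C, 1 Cl, 1 I, 2 N, 2 O, 1 S.
Implicit hydrogens by atom environment:
  5 × C: no H
  4 × C: 1 H each → 4
  3 × C: 2 H each → 6
  2 × C: 3 H each → 6
  2 × N: no H
  2 × O: no H
  1 × Br: no H
  1 × Cl: no H
  1 × I: no H
  1 × S: 1 H
  Total hydrogens = 17.
Molecular formula: C14H17BrClIN2O2S

C14H17BrClIN2O2S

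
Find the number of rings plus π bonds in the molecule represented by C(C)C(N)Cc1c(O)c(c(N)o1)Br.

3

Molecular formula from the SMILES: C8H13BrN2O2.
DoU = (2C + 2 + N − H − X)/2 = (2·8 + 2 + 2 − 13 − 1)/2 = 6/2 = 3.
(Structurally: 1 ring(s) + 2 π bond(s) = 3.)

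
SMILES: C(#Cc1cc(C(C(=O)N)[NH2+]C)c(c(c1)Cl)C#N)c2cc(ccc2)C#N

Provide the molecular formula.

C19H14ClN4O+

Heavy atoms from the SMILES: 19 C, 1 Cl, 4 N, 1 O.
Implicit hydrogens by atom environment:
  6 × C (aromatic): 1 H each → 6
  6 × C (aromatic): no H
  5 × C: no H
  2 × N: no H
  1 × C: 3 H
  1 × C: 1 H
  1 × Cl: no H
  1 × N (charge +1): 2 H
  1 × N: 2 H
  1 × O: no H
  Total hydrogens = 14.
Net charge +1.
Molecular formula: C19H14ClN4O+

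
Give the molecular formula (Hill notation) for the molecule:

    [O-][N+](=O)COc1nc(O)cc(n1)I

C5H4IN3O4

Heavy atoms from the SMILES: 5 C, 1 I, 3 N, 4 O.
Implicit hydrogens by atom environment:
  3 × C (aromatic): no H
  2 × N (aromatic): no H
  2 × O: no H
  1 × C: 2 H
  1 × C (aromatic): 1 H
  1 × I: no H
  1 × N (charge +1): no H
  1 × O: 1 H
  1 × O (charge -1): no H
  Total hydrogens = 4.
Molecular formula: C5H4IN3O4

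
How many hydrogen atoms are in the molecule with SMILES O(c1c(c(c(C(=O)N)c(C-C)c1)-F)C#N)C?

Hydrogens are implicit in SMILES; fill each atom to its normal valence:
  5 × C (aromatic): no H
  2 × C: 3 H each → 6
  2 × C: no H
  2 × O: no H
  1 × C: 2 H
  1 × C (aromatic): 1 H
  1 × F: no H
  1 × N: 2 H
  1 × N: no H
  Total hydrogens = 11.

11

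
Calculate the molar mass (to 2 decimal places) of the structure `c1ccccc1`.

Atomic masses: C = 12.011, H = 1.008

78.11

Molecular formula: C6H6.
M = 6×12.011 + 6×1.008 = 78.11 g/mol.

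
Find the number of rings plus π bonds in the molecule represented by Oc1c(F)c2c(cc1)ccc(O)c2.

Molecular formula from the SMILES: C10H7FO2.
DoU = (2C + 2 + N − H − X)/2 = (2·10 + 2 + 0 − 7 − 1)/2 = 14/2 = 7.
(Structurally: 2 ring(s) + 5 π bond(s) = 7.)

7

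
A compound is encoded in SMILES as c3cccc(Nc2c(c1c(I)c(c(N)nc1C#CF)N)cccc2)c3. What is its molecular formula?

Heavy atoms from the SMILES: 19 C, 1 F, 1 I, 4 N.
Implicit hydrogens by atom environment:
  9 × C (aromatic): 1 H each → 9
  8 × C (aromatic): no H
  2 × C: no H
  2 × N: 2 H each → 4
  1 × F: no H
  1 × I: no H
  1 × N: 1 H
  1 × N (aromatic): no H
  Total hydrogens = 14.
Molecular formula: C19H14FIN4

C19H14FIN4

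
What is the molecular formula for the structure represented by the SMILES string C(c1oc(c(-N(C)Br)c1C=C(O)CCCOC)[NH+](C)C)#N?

C14H21BrN3O3+

Heavy atoms from the SMILES: 1 Br, 14 C, 3 N, 3 O.
Implicit hydrogens by atom environment:
  4 × C: 3 H each → 12
  4 × C (aromatic): no H
  3 × C: 2 H each → 6
  2 × C: no H
  2 × N: no H
  1 × Br: no H
  1 × C: 1 H
  1 × N (charge +1): 1 H
  1 × O: 1 H
  1 × O (aromatic): no H
  1 × O: no H
  Total hydrogens = 21.
Net charge +1.
Molecular formula: C14H21BrN3O3+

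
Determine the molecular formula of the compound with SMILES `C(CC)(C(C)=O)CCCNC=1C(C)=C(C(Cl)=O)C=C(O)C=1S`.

Heavy atoms from the SMILES: 16 C, 1 Cl, 1 N, 3 O, 1 S.
Implicit hydrogens by atom environment:
  5 × C (aromatic): no H
  4 × C: 2 H each → 8
  3 × C: 3 H each → 9
  2 × C: no H
  2 × O: no H
  1 × C (aromatic): 1 H
  1 × C: 1 H
  1 × Cl: no H
  1 × N: 1 H
  1 × O: 1 H
  1 × S: 1 H
  Total hydrogens = 22.
Molecular formula: C16H22ClNO3S

C16H22ClNO3S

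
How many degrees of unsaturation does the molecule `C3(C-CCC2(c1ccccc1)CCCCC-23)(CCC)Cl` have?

6

Molecular formula from the SMILES: C19H27Cl.
DoU = (2C + 2 + N − H − X)/2 = (2·19 + 2 + 0 − 27 − 1)/2 = 12/2 = 6.
(Structurally: 3 ring(s) + 3 π bond(s) = 6.)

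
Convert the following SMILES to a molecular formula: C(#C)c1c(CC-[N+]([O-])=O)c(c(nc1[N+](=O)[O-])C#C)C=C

Heavy atoms from the SMILES: 13 C, 3 N, 4 O.
Implicit hydrogens by atom environment:
  5 × C (aromatic): no H
  3 × C: 2 H each → 6
  3 × C: 1 H each → 3
  2 × C: no H
  2 × N (charge +1): no H
  2 × O: no H
  2 × O (charge -1): no H
  1 × N (aromatic): no H
  Total hydrogens = 9.
Molecular formula: C13H9N3O4

C13H9N3O4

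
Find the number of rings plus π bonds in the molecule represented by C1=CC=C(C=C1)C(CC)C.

Molecular formula from the SMILES: C10H14.
DoU = (2C + 2 + N − H − X)/2 = (2·10 + 2 + 0 − 14 − 0)/2 = 8/2 = 4.
(Structurally: 1 ring(s) + 3 π bond(s) = 4.)

4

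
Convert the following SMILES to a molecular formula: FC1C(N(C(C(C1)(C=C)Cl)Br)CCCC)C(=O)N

Heavy atoms from the SMILES: 1 Br, 12 C, 1 Cl, 1 F, 2 N, 1 O.
Implicit hydrogens by atom environment:
  5 × C: 2 H each → 10
  4 × C: 1 H each → 4
  2 × C: no H
  1 × Br: no H
  1 × C: 3 H
  1 × Cl: no H
  1 × F: no H
  1 × N: 2 H
  1 × N: no H
  1 × O: no H
  Total hydrogens = 19.
Molecular formula: C12H19BrClFN2O

C12H19BrClFN2O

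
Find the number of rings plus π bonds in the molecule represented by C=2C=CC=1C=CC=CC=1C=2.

7

Molecular formula from the SMILES: C10H8.
DoU = (2C + 2 + N − H − X)/2 = (2·10 + 2 + 0 − 8 − 0)/2 = 14/2 = 7.
(Structurally: 2 ring(s) + 5 π bond(s) = 7.)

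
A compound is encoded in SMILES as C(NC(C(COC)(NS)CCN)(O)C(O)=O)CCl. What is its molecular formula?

C9H20ClN3O4S

Heavy atoms from the SMILES: 9 C, 1 Cl, 3 N, 4 O, 1 S.
Implicit hydrogens by atom environment:
  5 × C: 2 H each → 10
  3 × C: no H
  2 × N: 1 H each → 2
  2 × O: 1 H each → 2
  2 × O: no H
  1 × C: 3 H
  1 × Cl: no H
  1 × N: 2 H
  1 × S: 1 H
  Total hydrogens = 20.
Molecular formula: C9H20ClN3O4S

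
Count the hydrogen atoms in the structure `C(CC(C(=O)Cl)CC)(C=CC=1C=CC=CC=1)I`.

16

Hydrogens are implicit in SMILES; fill each atom to its normal valence:
  5 × C (aromatic): 1 H each → 5
  4 × C: 1 H each → 4
  2 × C: 2 H each → 4
  1 × C: 3 H
  1 × C (aromatic): no H
  1 × C: no H
  1 × Cl: no H
  1 × I: no H
  1 × O: no H
  Total hydrogens = 16.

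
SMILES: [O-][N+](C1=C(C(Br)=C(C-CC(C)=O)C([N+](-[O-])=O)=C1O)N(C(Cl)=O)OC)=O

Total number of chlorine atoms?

The symbol for chlorine appears 1 time in the SMILES.

1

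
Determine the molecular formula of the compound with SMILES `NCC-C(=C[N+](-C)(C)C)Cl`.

Heavy atoms from the SMILES: 7 C, 1 Cl, 2 N.
Implicit hydrogens by atom environment:
  3 × C: 3 H each → 9
  2 × C: 2 H each → 4
  1 × C: 1 H
  1 × C: no H
  1 × Cl: no H
  1 × N: 2 H
  1 × N (charge +1): no H
  Total hydrogens = 16.
Net charge +1.
Molecular formula: C7H16ClN2+

C7H16ClN2+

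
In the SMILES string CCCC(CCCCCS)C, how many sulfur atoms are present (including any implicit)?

The symbol for sulfur appears 1 time in the SMILES.

1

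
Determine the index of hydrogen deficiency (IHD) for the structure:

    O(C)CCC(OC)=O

1

Molecular formula from the SMILES: C5H10O3.
DoU = (2C + 2 + N − H − X)/2 = (2·5 + 2 + 0 − 10 − 0)/2 = 2/2 = 1.
(Structurally: 0 ring(s) + 1 π bond(s) = 1.)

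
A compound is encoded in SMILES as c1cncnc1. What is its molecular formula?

Heavy atoms from the SMILES: 4 C, 2 N.
Implicit hydrogens by atom environment:
  4 × C (aromatic): 1 H each → 4
  2 × N (aromatic): no H
  Total hydrogens = 4.
Molecular formula: C4H4N2

C4H4N2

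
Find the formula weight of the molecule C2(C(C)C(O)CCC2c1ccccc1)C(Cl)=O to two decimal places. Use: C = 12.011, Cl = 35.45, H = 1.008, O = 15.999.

Molecular formula: C14H17ClO2.
M = 14×12.011 + 1×35.45 + 17×1.008 + 2×15.999 = 252.74 g/mol.

252.74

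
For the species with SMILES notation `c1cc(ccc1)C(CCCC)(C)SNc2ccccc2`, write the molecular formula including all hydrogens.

Heavy atoms from the SMILES: 18 C, 1 N, 1 S.
Implicit hydrogens by atom environment:
  10 × C (aromatic): 1 H each → 10
  3 × C: 2 H each → 6
  2 × C: 3 H each → 6
  2 × C (aromatic): no H
  1 × C: no H
  1 × N: 1 H
  1 × S: no H
  Total hydrogens = 23.
Molecular formula: C18H23NS

C18H23NS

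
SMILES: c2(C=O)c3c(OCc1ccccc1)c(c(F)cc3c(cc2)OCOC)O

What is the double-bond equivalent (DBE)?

12

Molecular formula from the SMILES: C20H17FO5.
DoU = (2C + 2 + N − H − X)/2 = (2·20 + 2 + 0 − 17 − 1)/2 = 24/2 = 12.
(Structurally: 3 ring(s) + 9 π bond(s) = 12.)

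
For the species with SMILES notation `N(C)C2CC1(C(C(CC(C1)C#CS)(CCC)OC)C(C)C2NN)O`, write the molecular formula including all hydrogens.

C18H33N3O2S

Heavy atoms from the SMILES: 18 C, 3 N, 2 O, 1 S.
Implicit hydrogens by atom environment:
  5 × C: 2 H each → 10
  5 × C: 1 H each → 5
  4 × C: 3 H each → 12
  4 × C: no H
  2 × N: 1 H each → 2
  1 × N: 2 H
  1 × O: 1 H
  1 × O: no H
  1 × S: 1 H
  Total hydrogens = 33.
Molecular formula: C18H33N3O2S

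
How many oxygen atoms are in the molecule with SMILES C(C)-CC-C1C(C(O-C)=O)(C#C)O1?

The symbol for oxygen appears 3 times in the SMILES.

3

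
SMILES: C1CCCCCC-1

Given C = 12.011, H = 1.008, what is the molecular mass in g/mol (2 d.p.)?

98.19

Molecular formula: C7H14.
M = 7×12.011 + 14×1.008 = 98.19 g/mol.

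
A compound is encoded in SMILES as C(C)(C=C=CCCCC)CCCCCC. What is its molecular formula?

C15H28

Heavy atoms from the SMILES: 15 C.
Implicit hydrogens by atom environment:
  8 × C: 2 H each → 16
  3 × C: 3 H each → 9
  3 × C: 1 H each → 3
  1 × C: no H
  Total hydrogens = 28.
Molecular formula: C15H28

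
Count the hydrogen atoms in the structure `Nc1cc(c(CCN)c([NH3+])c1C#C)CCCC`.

Hydrogens are implicit in SMILES; fill each atom to its normal valence:
  5 × C: 2 H each → 10
  5 × C (aromatic): no H
  2 × N: 2 H each → 4
  1 × C: 3 H
  1 × C (aromatic): 1 H
  1 × C: 1 H
  1 × C: no H
  1 × N (charge +1): 3 H
  Total hydrogens = 22.

22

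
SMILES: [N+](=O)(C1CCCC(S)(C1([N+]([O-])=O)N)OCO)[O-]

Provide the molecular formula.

Heavy atoms from the SMILES: 7 C, 3 N, 6 O, 1 S.
Implicit hydrogens by atom environment:
  4 × C: 2 H each → 8
  3 × O: no H
  2 × C: no H
  2 × N (charge +1): no H
  2 × O (charge -1): no H
  1 × C: 1 H
  1 × N: 2 H
  1 × O: 1 H
  1 × S: 1 H
  Total hydrogens = 13.
Molecular formula: C7H13N3O6S

C7H13N3O6S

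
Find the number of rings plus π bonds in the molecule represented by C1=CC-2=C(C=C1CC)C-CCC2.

Molecular formula from the SMILES: C12H16.
DoU = (2C + 2 + N − H − X)/2 = (2·12 + 2 + 0 − 16 − 0)/2 = 10/2 = 5.
(Structurally: 2 ring(s) + 3 π bond(s) = 5.)

5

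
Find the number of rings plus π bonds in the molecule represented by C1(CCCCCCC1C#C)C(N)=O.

4

Molecular formula from the SMILES: C11H17NO.
DoU = (2C + 2 + N − H − X)/2 = (2·11 + 2 + 1 − 17 − 0)/2 = 8/2 = 4.
(Structurally: 1 ring(s) + 3 π bond(s) = 4.)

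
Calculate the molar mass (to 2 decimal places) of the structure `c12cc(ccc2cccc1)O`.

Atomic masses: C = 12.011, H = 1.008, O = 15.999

144.17

Molecular formula: C10H8O.
M = 10×12.011 + 8×1.008 + 1×15.999 = 144.17 g/mol.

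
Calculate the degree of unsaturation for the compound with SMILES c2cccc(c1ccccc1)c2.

Molecular formula from the SMILES: C12H10.
DoU = (2C + 2 + N − H − X)/2 = (2·12 + 2 + 0 − 10 − 0)/2 = 16/2 = 8.
(Structurally: 2 ring(s) + 6 π bond(s) = 8.)

8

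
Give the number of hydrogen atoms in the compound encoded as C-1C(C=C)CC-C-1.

Hydrogens are implicit in SMILES; fill each atom to its normal valence:
  5 × C: 2 H each → 10
  2 × C: 1 H each → 2
  Total hydrogens = 12.

12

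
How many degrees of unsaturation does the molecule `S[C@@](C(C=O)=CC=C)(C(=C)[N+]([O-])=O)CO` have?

Molecular formula from the SMILES: C9H11NO4S.
DoU = (2C + 2 + N − H − X)/2 = (2·9 + 2 + 1 − 11 − 0)/2 = 10/2 = 5.
(Structurally: 0 ring(s) + 5 π bond(s) = 5.)

5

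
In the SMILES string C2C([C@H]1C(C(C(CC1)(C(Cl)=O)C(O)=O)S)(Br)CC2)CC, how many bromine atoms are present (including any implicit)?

1

The symbol for bromine appears 1 time in the SMILES.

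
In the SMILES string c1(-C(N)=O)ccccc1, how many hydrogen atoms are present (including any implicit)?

7

Hydrogens are implicit in SMILES; fill each atom to its normal valence:
  5 × C (aromatic): 1 H each → 5
  1 × C (aromatic): no H
  1 × C: no H
  1 × N: 2 H
  1 × O: no H
  Total hydrogens = 7.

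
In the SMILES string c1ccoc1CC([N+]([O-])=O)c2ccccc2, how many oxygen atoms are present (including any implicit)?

3

The symbol for oxygen appears 3 times in the SMILES.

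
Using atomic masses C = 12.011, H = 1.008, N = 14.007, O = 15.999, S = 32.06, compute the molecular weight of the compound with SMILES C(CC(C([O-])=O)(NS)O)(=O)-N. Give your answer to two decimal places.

Molecular formula: C4H7N2O4S-.
M = 4×12.011 + 7×1.008 + 2×14.007 + 4×15.999 + 1×32.06 = 179.17 g/mol.

179.17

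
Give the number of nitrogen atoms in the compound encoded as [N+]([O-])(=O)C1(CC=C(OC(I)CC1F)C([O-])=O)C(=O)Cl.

1

The symbol for nitrogen appears 1 time in the SMILES.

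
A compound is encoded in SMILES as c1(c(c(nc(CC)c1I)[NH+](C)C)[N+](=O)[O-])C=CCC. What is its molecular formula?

C13H19IN3O2+

Heavy atoms from the SMILES: 13 C, 1 I, 3 N, 2 O.
Implicit hydrogens by atom environment:
  5 × C (aromatic): no H
  4 × C: 3 H each → 12
  2 × C: 2 H each → 4
  2 × C: 1 H each → 2
  1 × I: no H
  1 × N (charge +1): 1 H
  1 × N (aromatic): no H
  1 × N (charge +1): no H
  1 × O: no H
  1 × O (charge -1): no H
  Total hydrogens = 19.
Net charge +1.
Molecular formula: C13H19IN3O2+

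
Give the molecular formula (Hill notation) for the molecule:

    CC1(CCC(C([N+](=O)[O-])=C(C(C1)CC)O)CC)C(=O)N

C14H24N2O4

Heavy atoms from the SMILES: 14 C, 2 N, 4 O.
Implicit hydrogens by atom environment:
  5 × C: 2 H each → 10
  4 × C: no H
  3 × C: 3 H each → 9
  2 × C: 1 H each → 2
  2 × O: no H
  1 × N: 2 H
  1 × N (charge +1): no H
  1 × O: 1 H
  1 × O (charge -1): no H
  Total hydrogens = 24.
Molecular formula: C14H24N2O4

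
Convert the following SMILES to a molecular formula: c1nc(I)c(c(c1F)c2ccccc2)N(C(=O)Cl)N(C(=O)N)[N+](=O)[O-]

C13H8ClFIN5O4

Heavy atoms from the SMILES: 13 C, 1 Cl, 1 F, 1 I, 5 N, 4 O.
Implicit hydrogens by atom environment:
  6 × C (aromatic): 1 H each → 6
  5 × C (aromatic): no H
  3 × O: no H
  2 × C: no H
  2 × N: no H
  1 × Cl: no H
  1 × F: no H
  1 × I: no H
  1 × N: 2 H
  1 × N (aromatic): no H
  1 × N (charge +1): no H
  1 × O (charge -1): no H
  Total hydrogens = 8.
Molecular formula: C13H8ClFIN5O4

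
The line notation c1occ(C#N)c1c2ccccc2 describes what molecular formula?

Heavy atoms from the SMILES: 11 C, 1 N, 1 O.
Implicit hydrogens by atom environment:
  7 × C (aromatic): 1 H each → 7
  3 × C (aromatic): no H
  1 × C: no H
  1 × N: no H
  1 × O (aromatic): no H
  Total hydrogens = 7.
Molecular formula: C11H7NO

C11H7NO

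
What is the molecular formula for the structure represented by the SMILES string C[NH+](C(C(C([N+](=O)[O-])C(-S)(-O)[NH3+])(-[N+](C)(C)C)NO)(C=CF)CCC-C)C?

Heavy atoms from the SMILES: 15 C, 1 F, 5 N, 4 O, 1 S.
Implicit hydrogens by atom environment:
  6 × C: 3 H each → 18
  3 × C: 2 H each → 6
  3 × C: 1 H each → 3
  3 × C: no H
  2 × N (charge +1): no H
  2 × O: 1 H each → 2
  1 × F: no H
  1 × N (charge +1): 3 H
  1 × N: 1 H
  1 × N (charge +1): 1 H
  1 × O: no H
  1 × O (charge -1): no H
  1 × S: 1 H
  Total hydrogens = 35.
Net charge +3.
Molecular formula: [C15H35FN5O4S]3+

[C15H35FN5O4S]3+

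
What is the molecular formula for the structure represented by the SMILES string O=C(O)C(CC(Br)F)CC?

Heavy atoms from the SMILES: 1 Br, 6 C, 1 F, 2 O.
Implicit hydrogens by atom environment:
  2 × C: 2 H each → 4
  2 × C: 1 H each → 2
  1 × Br: no H
  1 × C: 3 H
  1 × C: no H
  1 × F: no H
  1 × O: 1 H
  1 × O: no H
  Total hydrogens = 10.
Molecular formula: C6H10BrFO2

C6H10BrFO2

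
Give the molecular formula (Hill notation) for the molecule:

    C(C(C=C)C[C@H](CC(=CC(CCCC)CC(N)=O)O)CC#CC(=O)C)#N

C21H30N2O3

Heavy atoms from the SMILES: 21 C, 2 N, 3 O.
Implicit hydrogens by atom environment:
  8 × C: 2 H each → 16
  6 × C: no H
  5 × C: 1 H each → 5
  2 × C: 3 H each → 6
  2 × O: no H
  1 × N: 2 H
  1 × N: no H
  1 × O: 1 H
  Total hydrogens = 30.
Molecular formula: C21H30N2O3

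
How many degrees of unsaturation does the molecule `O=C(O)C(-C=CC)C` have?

Molecular formula from the SMILES: C6H10O2.
DoU = (2C + 2 + N − H − X)/2 = (2·6 + 2 + 0 − 10 − 0)/2 = 4/2 = 2.
(Structurally: 0 ring(s) + 2 π bond(s) = 2.)

2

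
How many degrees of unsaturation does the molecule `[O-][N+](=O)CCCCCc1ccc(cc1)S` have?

Molecular formula from the SMILES: C11H15NO2S.
DoU = (2C + 2 + N − H − X)/2 = (2·11 + 2 + 1 − 15 − 0)/2 = 10/2 = 5.
(Structurally: 1 ring(s) + 4 π bond(s) = 5.)

5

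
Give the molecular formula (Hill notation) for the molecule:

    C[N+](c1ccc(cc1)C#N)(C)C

C10H13N2+

Heavy atoms from the SMILES: 10 C, 2 N.
Implicit hydrogens by atom environment:
  4 × C (aromatic): 1 H each → 4
  3 × C: 3 H each → 9
  2 × C (aromatic): no H
  1 × C: no H
  1 × N: no H
  1 × N (charge +1): no H
  Total hydrogens = 13.
Net charge +1.
Molecular formula: C10H13N2+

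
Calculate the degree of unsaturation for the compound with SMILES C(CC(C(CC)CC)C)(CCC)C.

0

Molecular formula from the SMILES: C13H28.
DoU = (2C + 2 + N − H − X)/2 = (2·13 + 2 + 0 − 28 − 0)/2 = 0/2 = 0.
(Structurally: 0 ring(s) + 0 π bond(s) = 0.)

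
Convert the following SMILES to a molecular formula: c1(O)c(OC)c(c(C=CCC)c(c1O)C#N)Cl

C12H12ClNO3

Heavy atoms from the SMILES: 12 C, 1 Cl, 1 N, 3 O.
Implicit hydrogens by atom environment:
  6 × C (aromatic): no H
  2 × C: 3 H each → 6
  2 × C: 1 H each → 2
  2 × O: 1 H each → 2
  1 × C: 2 H
  1 × C: no H
  1 × Cl: no H
  1 × N: no H
  1 × O: no H
  Total hydrogens = 12.
Molecular formula: C12H12ClNO3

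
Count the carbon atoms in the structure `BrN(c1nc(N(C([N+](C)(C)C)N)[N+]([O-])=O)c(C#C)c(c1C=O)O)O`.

The symbol for carbon appears 12 times in the SMILES. Lowercase c denotes aromatic carbon and counts toward C.

12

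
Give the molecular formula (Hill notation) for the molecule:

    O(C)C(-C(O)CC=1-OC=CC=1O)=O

C8H10O5

Heavy atoms from the SMILES: 8 C, 5 O.
Implicit hydrogens by atom environment:
  2 × C (aromatic): 1 H each → 2
  2 × C (aromatic): no H
  2 × O: 1 H each → 2
  2 × O: no H
  1 × C: 3 H
  1 × C: 2 H
  1 × C: 1 H
  1 × C: no H
  1 × O (aromatic): no H
  Total hydrogens = 10.
Molecular formula: C8H10O5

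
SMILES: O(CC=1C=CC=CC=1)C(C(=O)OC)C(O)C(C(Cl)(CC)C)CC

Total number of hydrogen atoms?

27

Hydrogens are implicit in SMILES; fill each atom to its normal valence:
  5 × C (aromatic): 1 H each → 5
  4 × C: 3 H each → 12
  3 × C: 2 H each → 6
  3 × C: 1 H each → 3
  3 × O: no H
  2 × C: no H
  1 × C (aromatic): no H
  1 × Cl: no H
  1 × O: 1 H
  Total hydrogens = 27.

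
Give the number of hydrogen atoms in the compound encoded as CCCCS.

Hydrogens are implicit in SMILES; fill each atom to its normal valence:
  3 × C: 2 H each → 6
  1 × C: 3 H
  1 × S: 1 H
  Total hydrogens = 10.

10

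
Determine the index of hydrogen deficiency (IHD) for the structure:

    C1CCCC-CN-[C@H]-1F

Molecular formula from the SMILES: C7H14FN.
DoU = (2C + 2 + N − H − X)/2 = (2·7 + 2 + 1 − 14 − 1)/2 = 2/2 = 1.
(Structurally: 1 ring(s) + 0 π bond(s) = 1.)

1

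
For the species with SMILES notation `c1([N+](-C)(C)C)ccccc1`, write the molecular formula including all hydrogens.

C9H14N+

Heavy atoms from the SMILES: 9 C, 1 N.
Implicit hydrogens by atom environment:
  5 × C (aromatic): 1 H each → 5
  3 × C: 3 H each → 9
  1 × C (aromatic): no H
  1 × N (charge +1): no H
  Total hydrogens = 14.
Net charge +1.
Molecular formula: C9H14N+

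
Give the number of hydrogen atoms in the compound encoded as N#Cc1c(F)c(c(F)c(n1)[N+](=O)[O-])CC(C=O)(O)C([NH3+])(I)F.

Hydrogens are implicit in SMILES; fill each atom to its normal valence:
  5 × C (aromatic): no H
  3 × C: no H
  3 × F: no H
  2 × O: no H
  1 × C: 2 H
  1 × C: 1 H
  1 × I: no H
  1 × N (charge +1): 3 H
  1 × N (aromatic): no H
  1 × N: no H
  1 × N (charge +1): no H
  1 × O: 1 H
  1 × O (charge -1): no H
  Total hydrogens = 7.

7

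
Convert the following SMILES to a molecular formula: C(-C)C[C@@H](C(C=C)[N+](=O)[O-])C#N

C8H12N2O2

Heavy atoms from the SMILES: 8 C, 2 N, 2 O.
Implicit hydrogens by atom environment:
  3 × C: 2 H each → 6
  3 × C: 1 H each → 3
  1 × C: 3 H
  1 × C: no H
  1 × N (charge +1): no H
  1 × N: no H
  1 × O: no H
  1 × O (charge -1): no H
  Total hydrogens = 12.
Molecular formula: C8H12N2O2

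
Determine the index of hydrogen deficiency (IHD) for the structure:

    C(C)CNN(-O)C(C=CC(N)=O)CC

Molecular formula from the SMILES: C9H19N3O2.
DoU = (2C + 2 + N − H − X)/2 = (2·9 + 2 + 3 − 19 − 0)/2 = 4/2 = 2.
(Structurally: 0 ring(s) + 2 π bond(s) = 2.)

2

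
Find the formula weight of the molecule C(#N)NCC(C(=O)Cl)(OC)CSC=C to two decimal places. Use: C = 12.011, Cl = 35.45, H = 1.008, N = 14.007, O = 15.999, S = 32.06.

Molecular formula: C8H11ClN2O2S.
M = 8×12.011 + 1×35.45 + 11×1.008 + 2×14.007 + 2×15.999 + 1×32.06 = 234.70 g/mol.

234.70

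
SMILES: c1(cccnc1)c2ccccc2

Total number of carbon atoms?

11

The symbol for carbon appears 11 times in the SMILES. Lowercase c denotes aromatic carbon and counts toward C.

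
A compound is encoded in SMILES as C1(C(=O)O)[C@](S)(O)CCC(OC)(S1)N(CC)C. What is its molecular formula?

C10H19NO4S2

Heavy atoms from the SMILES: 10 C, 1 N, 4 O, 2 S.
Implicit hydrogens by atom environment:
  3 × C: 3 H each → 9
  3 × C: 2 H each → 6
  3 × C: no H
  2 × O: 1 H each → 2
  2 × O: no H
  1 × C: 1 H
  1 × N: no H
  1 × S: 1 H
  1 × S: no H
  Total hydrogens = 19.
Molecular formula: C10H19NO4S2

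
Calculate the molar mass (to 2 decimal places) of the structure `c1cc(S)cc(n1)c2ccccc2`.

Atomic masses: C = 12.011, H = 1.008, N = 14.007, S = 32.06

187.26

Molecular formula: C11H9NS.
M = 11×12.011 + 9×1.008 + 1×14.007 + 1×32.06 = 187.26 g/mol.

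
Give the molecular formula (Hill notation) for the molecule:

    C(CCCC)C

Heavy atoms from the SMILES: 6 C.
Implicit hydrogens by atom environment:
  4 × C: 2 H each → 8
  2 × C: 3 H each → 6
  Total hydrogens = 14.
Molecular formula: C6H14

C6H14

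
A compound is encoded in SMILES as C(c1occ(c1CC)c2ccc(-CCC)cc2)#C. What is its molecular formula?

Heavy atoms from the SMILES: 17 C, 1 O.
Implicit hydrogens by atom environment:
  5 × C (aromatic): 1 H each → 5
  5 × C (aromatic): no H
  3 × C: 2 H each → 6
  2 × C: 3 H each → 6
  1 × C: 1 H
  1 × C: no H
  1 × O (aromatic): no H
  Total hydrogens = 18.
Molecular formula: C17H18O

C17H18O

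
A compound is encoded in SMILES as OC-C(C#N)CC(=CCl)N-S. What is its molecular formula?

C6H9ClN2OS

Heavy atoms from the SMILES: 6 C, 1 Cl, 2 N, 1 O, 1 S.
Implicit hydrogens by atom environment:
  2 × C: 2 H each → 4
  2 × C: 1 H each → 2
  2 × C: no H
  1 × Cl: no H
  1 × N: 1 H
  1 × N: no H
  1 × O: 1 H
  1 × S: 1 H
  Total hydrogens = 9.
Molecular formula: C6H9ClN2OS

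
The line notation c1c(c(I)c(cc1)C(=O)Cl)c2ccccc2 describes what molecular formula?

C13H8ClIO

Heavy atoms from the SMILES: 13 C, 1 Cl, 1 I, 1 O.
Implicit hydrogens by atom environment:
  8 × C (aromatic): 1 H each → 8
  4 × C (aromatic): no H
  1 × C: no H
  1 × Cl: no H
  1 × I: no H
  1 × O: no H
  Total hydrogens = 8.
Molecular formula: C13H8ClIO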